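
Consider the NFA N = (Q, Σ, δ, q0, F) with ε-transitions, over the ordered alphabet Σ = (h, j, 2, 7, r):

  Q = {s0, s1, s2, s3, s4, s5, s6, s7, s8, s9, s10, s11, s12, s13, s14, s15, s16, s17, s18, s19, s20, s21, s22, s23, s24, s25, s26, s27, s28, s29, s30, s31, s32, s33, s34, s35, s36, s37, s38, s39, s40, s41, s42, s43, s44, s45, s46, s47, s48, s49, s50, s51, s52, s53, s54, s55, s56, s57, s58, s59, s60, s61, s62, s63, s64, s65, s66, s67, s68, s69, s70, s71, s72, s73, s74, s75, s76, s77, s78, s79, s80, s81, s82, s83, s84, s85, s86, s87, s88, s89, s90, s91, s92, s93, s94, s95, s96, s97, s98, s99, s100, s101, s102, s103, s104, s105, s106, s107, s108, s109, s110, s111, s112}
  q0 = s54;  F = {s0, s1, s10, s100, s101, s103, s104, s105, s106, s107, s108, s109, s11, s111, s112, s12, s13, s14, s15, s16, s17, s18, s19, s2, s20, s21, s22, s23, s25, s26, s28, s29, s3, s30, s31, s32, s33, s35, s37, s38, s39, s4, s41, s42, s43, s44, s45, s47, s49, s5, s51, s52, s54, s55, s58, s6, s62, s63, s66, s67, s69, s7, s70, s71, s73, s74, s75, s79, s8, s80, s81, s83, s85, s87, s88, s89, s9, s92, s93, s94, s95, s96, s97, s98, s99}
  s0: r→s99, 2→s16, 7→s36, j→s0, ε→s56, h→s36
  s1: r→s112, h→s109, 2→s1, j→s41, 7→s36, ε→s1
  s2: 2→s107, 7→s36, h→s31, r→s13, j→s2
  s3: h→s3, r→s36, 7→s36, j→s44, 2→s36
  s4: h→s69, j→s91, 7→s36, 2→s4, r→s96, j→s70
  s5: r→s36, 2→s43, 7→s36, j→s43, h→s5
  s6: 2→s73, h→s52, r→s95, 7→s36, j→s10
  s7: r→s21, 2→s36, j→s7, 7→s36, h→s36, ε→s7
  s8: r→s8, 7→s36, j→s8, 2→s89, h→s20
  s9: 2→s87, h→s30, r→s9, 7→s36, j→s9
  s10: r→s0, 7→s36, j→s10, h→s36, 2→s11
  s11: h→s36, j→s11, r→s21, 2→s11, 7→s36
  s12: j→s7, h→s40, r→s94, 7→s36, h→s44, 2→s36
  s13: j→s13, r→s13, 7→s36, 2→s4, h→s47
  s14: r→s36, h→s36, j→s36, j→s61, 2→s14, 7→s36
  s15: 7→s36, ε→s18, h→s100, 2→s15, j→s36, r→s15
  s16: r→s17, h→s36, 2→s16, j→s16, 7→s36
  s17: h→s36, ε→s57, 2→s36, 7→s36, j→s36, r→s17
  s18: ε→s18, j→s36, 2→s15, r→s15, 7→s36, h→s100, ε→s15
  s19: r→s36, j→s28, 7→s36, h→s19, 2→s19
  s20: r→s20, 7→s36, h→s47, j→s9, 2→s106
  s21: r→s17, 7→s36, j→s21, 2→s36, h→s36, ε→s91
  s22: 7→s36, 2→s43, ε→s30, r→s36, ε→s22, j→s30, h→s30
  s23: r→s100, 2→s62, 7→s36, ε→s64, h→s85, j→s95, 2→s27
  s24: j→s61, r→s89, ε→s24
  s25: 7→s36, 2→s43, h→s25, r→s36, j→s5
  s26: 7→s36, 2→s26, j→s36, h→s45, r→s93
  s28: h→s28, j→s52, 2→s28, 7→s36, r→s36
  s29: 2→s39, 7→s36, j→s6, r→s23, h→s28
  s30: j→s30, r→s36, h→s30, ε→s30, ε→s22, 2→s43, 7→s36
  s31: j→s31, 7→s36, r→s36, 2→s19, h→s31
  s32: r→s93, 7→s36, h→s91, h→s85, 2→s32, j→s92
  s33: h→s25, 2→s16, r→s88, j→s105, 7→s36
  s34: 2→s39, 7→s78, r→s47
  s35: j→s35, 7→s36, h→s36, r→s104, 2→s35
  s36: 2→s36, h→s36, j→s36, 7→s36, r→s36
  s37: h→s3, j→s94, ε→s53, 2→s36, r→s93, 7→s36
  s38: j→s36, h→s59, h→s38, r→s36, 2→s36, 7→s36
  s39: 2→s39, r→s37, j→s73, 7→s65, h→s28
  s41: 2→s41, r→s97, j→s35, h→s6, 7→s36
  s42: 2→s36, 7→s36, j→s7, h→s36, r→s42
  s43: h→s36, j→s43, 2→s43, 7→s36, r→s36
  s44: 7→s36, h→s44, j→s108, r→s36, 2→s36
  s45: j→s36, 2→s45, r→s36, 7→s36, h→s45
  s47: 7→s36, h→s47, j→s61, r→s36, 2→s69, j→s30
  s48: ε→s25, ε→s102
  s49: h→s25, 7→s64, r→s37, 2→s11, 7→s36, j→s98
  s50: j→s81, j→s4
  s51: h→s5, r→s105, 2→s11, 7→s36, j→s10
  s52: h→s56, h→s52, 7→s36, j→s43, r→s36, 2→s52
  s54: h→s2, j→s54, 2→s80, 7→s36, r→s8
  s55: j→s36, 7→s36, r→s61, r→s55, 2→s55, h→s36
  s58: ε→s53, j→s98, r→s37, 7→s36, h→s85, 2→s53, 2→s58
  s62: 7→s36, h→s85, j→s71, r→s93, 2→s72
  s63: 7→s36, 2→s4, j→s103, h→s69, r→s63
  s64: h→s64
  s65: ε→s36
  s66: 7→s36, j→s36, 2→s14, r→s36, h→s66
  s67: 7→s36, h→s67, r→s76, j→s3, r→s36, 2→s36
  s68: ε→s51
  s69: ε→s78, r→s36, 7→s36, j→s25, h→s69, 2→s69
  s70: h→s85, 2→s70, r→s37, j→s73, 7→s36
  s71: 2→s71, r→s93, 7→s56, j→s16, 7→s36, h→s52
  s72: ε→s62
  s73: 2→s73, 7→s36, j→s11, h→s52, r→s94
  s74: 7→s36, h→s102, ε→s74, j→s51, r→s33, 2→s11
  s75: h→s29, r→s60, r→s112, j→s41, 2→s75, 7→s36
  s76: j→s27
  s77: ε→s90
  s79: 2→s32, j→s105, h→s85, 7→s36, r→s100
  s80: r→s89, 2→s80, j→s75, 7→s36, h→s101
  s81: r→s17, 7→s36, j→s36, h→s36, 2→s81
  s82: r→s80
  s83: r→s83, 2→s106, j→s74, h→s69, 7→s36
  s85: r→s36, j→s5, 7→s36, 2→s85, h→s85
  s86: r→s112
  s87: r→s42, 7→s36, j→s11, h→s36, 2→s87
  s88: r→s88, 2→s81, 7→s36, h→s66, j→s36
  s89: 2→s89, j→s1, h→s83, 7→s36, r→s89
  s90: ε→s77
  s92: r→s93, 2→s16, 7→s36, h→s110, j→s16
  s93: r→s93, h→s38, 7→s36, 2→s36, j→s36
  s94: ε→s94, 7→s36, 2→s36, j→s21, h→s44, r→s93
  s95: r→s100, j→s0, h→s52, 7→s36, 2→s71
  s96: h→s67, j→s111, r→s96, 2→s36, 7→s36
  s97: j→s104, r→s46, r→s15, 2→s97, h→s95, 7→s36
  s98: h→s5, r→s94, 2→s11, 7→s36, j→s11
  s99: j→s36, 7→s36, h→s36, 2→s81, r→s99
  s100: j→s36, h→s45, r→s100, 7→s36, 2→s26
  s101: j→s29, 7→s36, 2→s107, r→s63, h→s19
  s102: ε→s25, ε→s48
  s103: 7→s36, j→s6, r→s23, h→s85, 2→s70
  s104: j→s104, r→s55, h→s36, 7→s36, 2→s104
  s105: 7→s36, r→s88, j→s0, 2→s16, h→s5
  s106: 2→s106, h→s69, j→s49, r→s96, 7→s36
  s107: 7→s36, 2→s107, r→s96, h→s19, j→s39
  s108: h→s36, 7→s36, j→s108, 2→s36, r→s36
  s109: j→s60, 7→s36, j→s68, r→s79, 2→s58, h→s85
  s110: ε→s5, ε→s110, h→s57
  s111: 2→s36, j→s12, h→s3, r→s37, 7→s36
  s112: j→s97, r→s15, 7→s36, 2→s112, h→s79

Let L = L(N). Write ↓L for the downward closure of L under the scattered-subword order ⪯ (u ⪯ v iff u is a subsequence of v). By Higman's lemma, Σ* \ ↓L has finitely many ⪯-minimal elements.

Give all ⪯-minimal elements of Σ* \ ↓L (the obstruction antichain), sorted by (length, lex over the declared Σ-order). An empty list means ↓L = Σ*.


min(Σ*\↓L) = [7, hhr, h2r2, 2jjjh, 2jrrj, rhj2h].

|Q|=113, |F|=85, |δ|=488 (30 ε).
min D↑ (84 st, q0=0, F={3}): 0:h→1,j→0,2→2,7→3,r→4 1:h→5,j→1,2→6,7→3,r→7 2:h→8,j→9,2→2,7→3,r→10 3:h→3,j→3,2→3,7→3,r→3 4:h→11,j→4,2→10,7→3,r→4 5:h→5,j→5,2→12,7→3,r→3 6:h→12,j→13,2→6,7→3,r→14 7:h→15,j→7,2→16,7→3,r→7 8:h→12,j→17,2→6,7→3,r→18 9:h→17,j→19,2→9,7→3,r→20 10:h→21,j→22,2→10,7→3,r→10 11:h→15,j→23,2→24,7→3,r→11 12:h→12,j→25,2→12,7→3,r→3 13:h→25,j→26,2→13,7→3,r→27 14:h→28,j→29,2→3,7→3,r→14 15:h→15,j→30,2→31,7→3,r→3 16:h→31,j→32,2→16,7→3,r→14 17:h→25,j→33,2→13,7→3,r→34 18:h→31,j→35,2→16,7→3,r→18 19:h→33,j→36,2→19,7→3,r→37 20:h→38,j→37,2→20,7→3,r→39 21:h→31,j→40,2→24,7→3,r→21 22:h→41,j→19,2→22,7→3,r→20 23:h→30,j→23,2→42,7→3,r→23 24:h→31,j→43,2→24,7→3,r→14 25:h→25,j→44,2→25,7→3,r→3 26:h→44,j→45,2→26,7→3,r→46 27:h→47,j→46,2→3,7→3,r→48 28:h→28,j→47,2→3,7→3,r→3 29:h→47,j→49,2→3,7→3,r→27 30:h→30,j→30,2→50,7→3,r→3 31:h→31,j→51,2→31,7→3,r→3 32:h→52,j→26,2→32,7→3,r→27 33:h→44,j→53,2→26,7→3,r→54 34:h→52,j→54,2→55,7→3,r→56 35:h→52,j→33,2→32,7→3,r→34 36:h→3,j→36,2→36,7→3,r→57 37:h→54,j→57,2→37,7→3,r→39 38:h→52,j→58,2→59,7→3,r→56 39:h→56,j→3,2→39,7→3,r→39 40:h→51,j→60,2→45,7→3,r→61 41:h→52,j→60,2→62,7→3,r→38 42:h→3,j→45,2→42,7→3,r→63 43:h→51,j→64,2→45,7→3,r→27 44:h→44,j→50,2→44,7→3,r→3 45:h→3,j→45,2→45,7→3,r→65 46:h→66,j→65,2→3,7→3,r→48 47:h→47,j→66,2→3,7→3,r→3 48:h→67,j→3,2→3,7→3,r→48 49:h→66,j→68,2→3,7→3,r→46 50:h→3,j→50,2→50,7→3,r→3 51:h→51,j→69,2→50,7→3,r→3 52:h→52,j→69,2→52,7→3,r→3 53:h→3,j→53,2→45,7→3,r→70 54:h→44,j→70,2→71,7→3,r→56 55:h→52,j→71,2→55,7→3,r→48 56:h→72,j→3,2→73,7→3,r→56 57:h→3,j→57,2→57,7→3,r→74 58:h→69,j→70,2→75,7→3,r→76 59:h→52,j→77,2→59,7→3,r→48 60:h→69,j→53,2→45,7→3,r→58 61:h→51,j→58,2→75,7→3,r→76 62:h→52,j→64,2→62,7→3,r→27 63:h→3,j→68,2→3,7→3,r→63 64:h→69,j→45,2→45,7→3,r→46 65:h→3,j→65,2→3,7→3,r→78 66:h→66,j→79,2→3,7→3,r→3 67:h→67,j→3,2→3,7→3,r→3 68:h→3,j→68,2→3,7→3,r→65 69:h→69,j→50,2→50,7→3,r→3 70:h→3,j→70,2→75,7→3,r→80 71:h→44,j→75,2→71,7→3,r→48 72:h→72,j→3,2→72,7→3,r→3 73:h→72,j→3,2→73,7→3,r→48 74:h→3,j→3,2→74,7→3,r→74 75:h→3,j→75,2→75,7→3,r→78 76:h→81,j→3,2→82,7→3,r→76 77:h→69,j→75,2→75,7→3,r→48 78:h→3,j→3,2→3,7→3,r→78 79:h→3,j→79,2→3,7→3,r→3 80:h→3,j→3,2→82,7→3,r→80 81:h→81,j→3,2→83,7→3,r→3 82:h→3,j→3,2→82,7→3,r→78 83:h→3,j→3,2→83,7→3,r→3 (ε-aug+det+¬).
'7': |S_i|=[105, 4] end={s36,s56,s64,s65} ∉↓L; 1/1 single-dels accept.
'hhr': run [105, 90, 34, 3] end={s27,s36,s76} — reject; 3/3 deletions ∈↓L.
'h2r2': |S_i|=[105, 90, 58, 23, 1] end={s36} ∉↓L; 4/4 deletions ∈↓L.
'2jjjh': |S_i|=[105, 95, 79, 50, 19, 1] end={s36} — reject; 5/5 del acc.
'2jrrj': |S_i|=[105, 95, 79, 52, 19, 2] end={s36,s61} — reject; 5/5 single-dels accept.
'rhj2h': N↓-sim [105, 93, 73, 51, 14, 1] end={s36} rej; 5/5 deletions ∈↓L.
6 minimals (antichain).


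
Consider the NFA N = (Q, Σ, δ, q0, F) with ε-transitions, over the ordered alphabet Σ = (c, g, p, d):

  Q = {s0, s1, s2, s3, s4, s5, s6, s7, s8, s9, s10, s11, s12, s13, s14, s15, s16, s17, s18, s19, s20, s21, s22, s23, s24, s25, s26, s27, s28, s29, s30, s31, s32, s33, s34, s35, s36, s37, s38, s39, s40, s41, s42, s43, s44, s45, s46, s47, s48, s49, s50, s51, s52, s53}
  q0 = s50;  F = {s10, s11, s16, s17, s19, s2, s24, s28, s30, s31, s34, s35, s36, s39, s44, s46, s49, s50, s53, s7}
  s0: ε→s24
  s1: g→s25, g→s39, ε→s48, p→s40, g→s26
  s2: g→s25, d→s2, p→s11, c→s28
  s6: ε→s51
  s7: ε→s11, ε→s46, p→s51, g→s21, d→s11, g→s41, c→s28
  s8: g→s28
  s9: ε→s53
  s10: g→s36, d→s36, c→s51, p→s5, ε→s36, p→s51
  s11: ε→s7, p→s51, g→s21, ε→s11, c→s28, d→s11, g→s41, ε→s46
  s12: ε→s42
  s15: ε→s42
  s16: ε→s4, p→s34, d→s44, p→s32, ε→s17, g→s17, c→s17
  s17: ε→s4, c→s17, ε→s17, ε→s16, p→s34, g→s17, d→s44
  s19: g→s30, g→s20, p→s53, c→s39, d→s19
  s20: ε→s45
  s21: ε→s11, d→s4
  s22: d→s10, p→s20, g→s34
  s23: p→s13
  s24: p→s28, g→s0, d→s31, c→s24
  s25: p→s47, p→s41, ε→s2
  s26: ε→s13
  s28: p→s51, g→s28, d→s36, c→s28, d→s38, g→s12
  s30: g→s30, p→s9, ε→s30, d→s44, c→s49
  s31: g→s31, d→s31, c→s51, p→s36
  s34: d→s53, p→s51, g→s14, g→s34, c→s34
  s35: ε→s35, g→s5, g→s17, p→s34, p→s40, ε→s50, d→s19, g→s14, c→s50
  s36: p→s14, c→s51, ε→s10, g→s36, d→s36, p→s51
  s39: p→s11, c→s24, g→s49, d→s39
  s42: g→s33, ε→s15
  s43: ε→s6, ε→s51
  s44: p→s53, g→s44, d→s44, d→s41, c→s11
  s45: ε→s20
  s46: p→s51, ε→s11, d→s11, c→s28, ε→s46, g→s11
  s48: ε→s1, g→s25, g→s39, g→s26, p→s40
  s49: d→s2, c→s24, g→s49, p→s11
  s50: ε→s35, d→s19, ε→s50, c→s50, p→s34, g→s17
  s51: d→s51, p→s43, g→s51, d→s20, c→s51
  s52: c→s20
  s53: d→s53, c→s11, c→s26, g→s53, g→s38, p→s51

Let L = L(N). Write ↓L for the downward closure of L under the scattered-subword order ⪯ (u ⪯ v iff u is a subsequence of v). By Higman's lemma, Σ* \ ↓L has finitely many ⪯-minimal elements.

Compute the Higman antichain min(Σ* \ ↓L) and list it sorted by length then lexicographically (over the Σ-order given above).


A = [pp, gdcp, dccdc].

|Q|=54, |F|=20, |δ|=152 (34 ε).
min D↑ (16 st, q0=0, F={5}): 0:c→0,g→1,p→2,d→3 1:c→1,g→1,p→2,d→4 2:c→2,g→2,p→5,d→6 3:c→7,g→8,p→6,d→3 4:c→9,g→4,p→6,d→4 5:c→5,g→5,p→5,d→5 6:c→9,g→6,p→5,d→6 7:c→10,g→11,p→9,d→7 8:c→11,g→8,p→6,d→4 9:c→12,g→9,p→5,d→9 10:c→10,g→10,p→12,d→13 11:c→10,g→11,p→9,d→14 12:c→12,g→12,p→5,d→15 13:c→5,g→13,p→15,d→13 14:c→12,g→14,p→9,d→14 15:c→5,g→15,p→5,d→15.
'pp': |S_i|=[43, 29, 7] end={s14,s20,s43,s45,s5,s51,s6} — reject; 2/2 del acc.
'gdcp': N↓-sim [43, 38, 29, 23, 7] end={s14,s20,s43,s45,s5,s51,s6} ∉↓L; 4/4 del acc.
'dccdc': N↓-sim [43, 36, 31, 18, 11, 5] end={s20,s43,s45,s51,s6} ∉↓L; 5/5 deletions ∈↓L.
3 obstructions.


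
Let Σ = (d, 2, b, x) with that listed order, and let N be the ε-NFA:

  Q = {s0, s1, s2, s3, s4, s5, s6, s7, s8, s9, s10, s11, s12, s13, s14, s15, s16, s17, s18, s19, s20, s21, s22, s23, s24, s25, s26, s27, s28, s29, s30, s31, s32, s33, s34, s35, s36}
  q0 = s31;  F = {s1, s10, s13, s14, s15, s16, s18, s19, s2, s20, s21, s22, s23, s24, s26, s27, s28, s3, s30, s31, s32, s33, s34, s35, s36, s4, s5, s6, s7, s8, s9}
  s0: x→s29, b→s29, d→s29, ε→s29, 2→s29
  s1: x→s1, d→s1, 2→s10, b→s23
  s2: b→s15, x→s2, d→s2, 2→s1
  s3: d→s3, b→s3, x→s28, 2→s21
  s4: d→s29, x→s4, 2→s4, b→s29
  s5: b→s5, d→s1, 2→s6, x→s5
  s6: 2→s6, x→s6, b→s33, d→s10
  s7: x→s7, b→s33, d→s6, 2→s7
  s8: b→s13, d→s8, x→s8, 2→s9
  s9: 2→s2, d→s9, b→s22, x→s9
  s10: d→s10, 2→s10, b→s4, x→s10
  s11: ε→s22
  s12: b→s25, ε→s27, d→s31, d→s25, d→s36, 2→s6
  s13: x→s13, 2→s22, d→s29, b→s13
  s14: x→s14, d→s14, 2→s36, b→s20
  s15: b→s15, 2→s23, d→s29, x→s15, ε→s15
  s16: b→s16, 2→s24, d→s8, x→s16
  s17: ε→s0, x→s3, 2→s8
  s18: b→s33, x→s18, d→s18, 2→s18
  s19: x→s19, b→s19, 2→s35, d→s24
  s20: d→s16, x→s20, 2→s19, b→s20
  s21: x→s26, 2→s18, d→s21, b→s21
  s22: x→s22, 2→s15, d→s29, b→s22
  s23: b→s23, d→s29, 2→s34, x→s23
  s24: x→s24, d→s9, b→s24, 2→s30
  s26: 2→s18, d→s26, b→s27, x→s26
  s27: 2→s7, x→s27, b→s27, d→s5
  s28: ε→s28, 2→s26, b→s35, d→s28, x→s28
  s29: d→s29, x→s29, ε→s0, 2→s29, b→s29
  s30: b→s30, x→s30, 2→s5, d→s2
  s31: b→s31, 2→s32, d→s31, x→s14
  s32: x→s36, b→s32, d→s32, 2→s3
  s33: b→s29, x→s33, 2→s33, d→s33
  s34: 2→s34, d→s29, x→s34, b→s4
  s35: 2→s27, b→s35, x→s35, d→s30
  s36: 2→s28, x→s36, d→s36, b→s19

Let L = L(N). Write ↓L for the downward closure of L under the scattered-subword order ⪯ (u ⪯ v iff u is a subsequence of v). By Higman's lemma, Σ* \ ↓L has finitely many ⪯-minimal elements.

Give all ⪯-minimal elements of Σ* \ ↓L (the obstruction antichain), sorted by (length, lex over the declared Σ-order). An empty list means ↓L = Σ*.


|Q|=37, |F|=31, |δ|=146 (7 ε).
min D↑ (32 st, q0=0, F={20}): 0:d→0,2→1,b→0,x→2 1:d→1,2→3,b→1,x→4 2:d→2,2→4,b→5,x→2 3:d→3,2→6,b→3,x→7 4:d→4,2→7,b→8,x→4 5:d→9,2→8,b→5,x→5 6:d→6,2→10,b→6,x→11 7:d→7,2→11,b→12,x→7 8:d→13,2→12,b→8,x→8 9:d→14,2→13,b→9,x→9 10:d→10,2→10,b→15,x→10 11:d→11,2→10,b→16,x→11 12:d→17,2→16,b→12,x→12 13:d→18,2→17,b→13,x→13 14:d→14,2→18,b→19,x→14 15:d→15,2→15,b→20,x→15 16:d→21,2→22,b→16,x→16 17:d→23,2→21,b→17,x→17 18:d→18,2→23,b→24,x→18 19:d→20,2→24,b→19,x→19 20:d→20,2→20,b→20,x→20 21:d→25,2→26,b→21,x→21 22:d→26,2→22,b→15,x→22 23:d→23,2→25,b→27,x→23 24:d→20,2→27,b→24,x→24 25:d→25,2→28,b→29,x→25 26:d→28,2→26,b→15,x→26 27:d→20,2→29,b→27,x→27 28:d→28,2→28,b→30,x→28 29:d→20,2→31,b→29,x→29 30:d→20,2→30,b→20,x→30 31:d→20,2→31,b→30,x→31 [Hopcroft].
'2222bb': N↓-sim [33, 27, 21, 15, 9, 4, 2] end={s0,s29} rej; 6/6 deletions ∈↓L.
'xbddbd': |S_i|=[33, 29, 24, 19, 14, 8, 2] end={s0,s29} ∉↓L; 6/6 del acc.
2 obstructions.

A = [2222bb, xbddbd].


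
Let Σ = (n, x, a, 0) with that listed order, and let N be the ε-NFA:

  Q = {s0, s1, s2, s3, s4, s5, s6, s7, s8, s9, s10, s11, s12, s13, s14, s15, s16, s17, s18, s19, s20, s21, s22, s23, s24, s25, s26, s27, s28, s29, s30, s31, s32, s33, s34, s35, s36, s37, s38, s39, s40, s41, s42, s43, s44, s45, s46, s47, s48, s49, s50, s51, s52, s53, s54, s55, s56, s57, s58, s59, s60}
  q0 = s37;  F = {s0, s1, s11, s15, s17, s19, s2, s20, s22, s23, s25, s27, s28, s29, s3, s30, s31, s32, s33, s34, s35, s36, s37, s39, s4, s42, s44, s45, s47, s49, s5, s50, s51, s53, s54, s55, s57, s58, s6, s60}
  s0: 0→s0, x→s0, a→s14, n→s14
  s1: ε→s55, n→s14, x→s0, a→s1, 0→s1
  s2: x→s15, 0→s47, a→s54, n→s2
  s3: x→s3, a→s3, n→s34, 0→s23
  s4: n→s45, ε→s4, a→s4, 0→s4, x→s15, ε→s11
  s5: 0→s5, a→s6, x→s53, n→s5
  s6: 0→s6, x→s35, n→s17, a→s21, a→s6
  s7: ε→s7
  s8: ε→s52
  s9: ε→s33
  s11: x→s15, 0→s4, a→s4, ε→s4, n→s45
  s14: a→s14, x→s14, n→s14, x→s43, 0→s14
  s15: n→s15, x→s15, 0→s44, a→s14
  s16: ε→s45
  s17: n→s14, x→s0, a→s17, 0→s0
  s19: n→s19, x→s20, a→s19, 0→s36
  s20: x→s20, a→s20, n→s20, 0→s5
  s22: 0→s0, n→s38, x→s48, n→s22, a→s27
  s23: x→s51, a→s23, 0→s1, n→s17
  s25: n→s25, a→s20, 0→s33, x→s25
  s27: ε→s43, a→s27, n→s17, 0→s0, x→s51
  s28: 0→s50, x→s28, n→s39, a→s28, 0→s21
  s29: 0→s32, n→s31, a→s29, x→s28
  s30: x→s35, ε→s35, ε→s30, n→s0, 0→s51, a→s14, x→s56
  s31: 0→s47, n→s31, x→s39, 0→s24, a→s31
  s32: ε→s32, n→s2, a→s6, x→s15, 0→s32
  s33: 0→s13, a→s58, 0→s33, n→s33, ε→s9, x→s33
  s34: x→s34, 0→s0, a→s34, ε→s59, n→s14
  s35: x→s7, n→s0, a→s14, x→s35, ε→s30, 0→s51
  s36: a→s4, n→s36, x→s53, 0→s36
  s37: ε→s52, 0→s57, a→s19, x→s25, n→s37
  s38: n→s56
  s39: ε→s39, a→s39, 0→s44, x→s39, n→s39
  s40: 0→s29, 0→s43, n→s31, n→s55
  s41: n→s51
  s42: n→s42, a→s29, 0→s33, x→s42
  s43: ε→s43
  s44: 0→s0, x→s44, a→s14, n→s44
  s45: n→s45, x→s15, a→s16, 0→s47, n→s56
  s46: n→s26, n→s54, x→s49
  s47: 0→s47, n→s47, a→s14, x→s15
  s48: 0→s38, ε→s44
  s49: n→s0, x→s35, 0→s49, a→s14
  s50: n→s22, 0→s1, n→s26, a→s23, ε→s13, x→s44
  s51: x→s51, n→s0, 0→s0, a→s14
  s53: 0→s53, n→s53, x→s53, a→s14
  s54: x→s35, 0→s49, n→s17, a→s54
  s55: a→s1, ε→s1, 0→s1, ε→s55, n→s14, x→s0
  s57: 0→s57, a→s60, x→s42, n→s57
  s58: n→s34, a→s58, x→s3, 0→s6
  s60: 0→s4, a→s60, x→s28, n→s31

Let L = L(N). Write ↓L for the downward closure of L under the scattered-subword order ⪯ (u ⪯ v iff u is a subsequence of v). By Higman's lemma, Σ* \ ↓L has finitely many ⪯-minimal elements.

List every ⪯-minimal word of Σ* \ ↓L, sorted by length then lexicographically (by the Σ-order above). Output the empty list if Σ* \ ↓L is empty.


|Q|=61, |F|=40, |δ|=206 (22 ε).
min D↑ (38 st, q0=0, F={19}): 0:n→0,x→1,a→2,0→3 1:n→1,x→1,a→4,0→5 2:n→2,x→4,a→2,0→6 3:n→3,x→7,a→8,0→3 4:n→4,x→4,a→4,0→9 5:n→5,x→5,a→10,0→5 6:n→6,x→11,a→12,0→6 7:n→7,x→7,a→13,0→5 8:n→14,x→15,a→8,0→12 9:n→9,x→11,a→16,0→9 10:n→17,x→18,a→10,0→16 11:n→11,x→11,a→19,0→11 12:n→20,x→21,a→12,0→12 13:n→14,x→15,a→13,0→22 14:n→14,x→23,a→14,0→24 15:n→23,x→15,a→15,0→25 16:n→26,x→27,a→16,0→16 17:n→19,x→17,a→17,0→28 18:n→17,x→18,a→18,0→29 19:n→19,x→19,a→19,0→19 20:n→20,x→21,a→20,0→24 21:n→21,x→21,a→19,0→30 22:n→31,x→21,a→16,0→22 23:n→23,x→23,a→23,0→30 24:n→24,x→21,a→19,0→24 25:n→32,x→30,a→29,0→33 26:n→19,x→28,a→26,0→28 27:n→28,x→27,a→19,0→34 28:n→19,x→28,a→19,0→28 29:n→26,x→34,a→29,0→33 30:n→30,x→30,a→19,0→28 31:n→31,x→21,a→35,0→24 32:n→32,x→30,a→36,0→28 33:n→19,x→28,a→33,0→33 34:n→28,x→34,a→19,0→28 35:n→26,x→27,a→35,0→37 36:n→26,x→34,a→36,0→28 37:n→28,x→27,a→19,0→37 [Hopcroft].
'a0xa': run [54, 47, 36, 13, 2] end={s14,s43} ∉↓L; 4/4 deletions ∈↓L.
'x0ann': run [54, 44, 37, 21, 6, 2] end={s14,s43} ∉↓L; 5/5 del acc.
'0an0a': N↓-sim [54, 49, 42, 27, 14, 2] end={s14,s43} ∉↓L; 5/5 deletions ∈↓L.
'0ax00n': |S_i|=[54, 49, 42, 27, 18, 7, 3] end={s14,s43,s56} ∉↓L; 6/6 deletions ∈↓L.
4 obstructions.

A = [a0xa, x0ann, 0an0a, 0ax00n].


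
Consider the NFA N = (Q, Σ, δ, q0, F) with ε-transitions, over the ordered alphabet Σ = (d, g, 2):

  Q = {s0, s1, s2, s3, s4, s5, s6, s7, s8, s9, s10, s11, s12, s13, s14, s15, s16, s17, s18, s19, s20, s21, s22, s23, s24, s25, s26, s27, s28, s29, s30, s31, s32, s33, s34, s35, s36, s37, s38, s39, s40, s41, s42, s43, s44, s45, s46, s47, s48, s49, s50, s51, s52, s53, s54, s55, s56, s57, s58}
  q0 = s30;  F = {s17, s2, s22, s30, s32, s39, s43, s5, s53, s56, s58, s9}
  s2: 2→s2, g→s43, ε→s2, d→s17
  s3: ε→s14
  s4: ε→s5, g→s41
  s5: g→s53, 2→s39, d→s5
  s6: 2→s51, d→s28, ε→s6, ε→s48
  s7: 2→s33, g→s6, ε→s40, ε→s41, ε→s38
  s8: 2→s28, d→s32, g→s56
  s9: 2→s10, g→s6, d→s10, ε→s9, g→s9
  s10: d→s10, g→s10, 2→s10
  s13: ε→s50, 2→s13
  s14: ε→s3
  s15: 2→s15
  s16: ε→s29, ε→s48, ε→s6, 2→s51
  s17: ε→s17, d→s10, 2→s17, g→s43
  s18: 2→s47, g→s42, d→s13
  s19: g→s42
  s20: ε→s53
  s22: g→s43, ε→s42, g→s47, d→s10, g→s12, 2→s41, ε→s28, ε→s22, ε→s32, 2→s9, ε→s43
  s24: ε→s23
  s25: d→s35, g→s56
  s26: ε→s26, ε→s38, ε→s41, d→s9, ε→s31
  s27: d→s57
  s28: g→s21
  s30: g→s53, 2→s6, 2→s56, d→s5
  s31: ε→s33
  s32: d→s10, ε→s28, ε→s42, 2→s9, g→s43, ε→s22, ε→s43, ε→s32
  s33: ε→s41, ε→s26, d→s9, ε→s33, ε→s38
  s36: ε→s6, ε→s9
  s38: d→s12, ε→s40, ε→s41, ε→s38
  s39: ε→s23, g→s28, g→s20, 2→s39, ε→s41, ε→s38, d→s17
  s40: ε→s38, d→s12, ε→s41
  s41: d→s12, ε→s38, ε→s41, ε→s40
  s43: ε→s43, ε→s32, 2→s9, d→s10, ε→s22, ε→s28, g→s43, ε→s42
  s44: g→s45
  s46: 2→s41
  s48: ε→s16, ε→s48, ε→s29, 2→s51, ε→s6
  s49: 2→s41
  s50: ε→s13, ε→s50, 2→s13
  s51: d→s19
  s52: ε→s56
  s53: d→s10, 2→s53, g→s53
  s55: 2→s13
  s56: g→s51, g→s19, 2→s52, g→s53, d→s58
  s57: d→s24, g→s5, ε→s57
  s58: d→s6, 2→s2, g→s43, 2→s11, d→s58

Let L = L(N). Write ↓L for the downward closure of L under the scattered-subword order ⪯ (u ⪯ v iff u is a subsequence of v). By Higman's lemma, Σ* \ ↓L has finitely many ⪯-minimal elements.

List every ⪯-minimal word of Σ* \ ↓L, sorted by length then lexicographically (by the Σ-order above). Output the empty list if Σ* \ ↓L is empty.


Antichain: [gd, d2dd, 2dg22].

|Q|=59, |F|=12, |δ|=144 (62 ε).
min D↑ (11 st, q0=0, F={5}): 0:d→1,g→2,2→3 1:d→1,g→2,2→4 2:d→5,g→2,2→2 3:d→6,g→2,2→3 4:d→7,g→2,2→4 5:d→5,g→5,2→5 6:d→6,g→8,2→9 7:d→5,g→8,2→7 8:d→5,g→8,2→10 9:d→7,g→8,2→9 10:d→5,g→10,2→5 (ε-aug+det+¬).
'gd': run [31, 21, 6] end={s10,s12,s19,s21,s28,s42} — reject; 2/2 del acc.
'd2dd': N↓-sim [31, 28, 26, 20, 6] end={s10,s12,s19,s21,s28,s42} ∉↓L; 4/4 deletions ∈↓L.
'2dg22': |S_i|=[31, 29, 23, 19, 15, 4] end={s10,s19,s42,s51} rej; 5/5 single-dels accept.
3 words, ⪯-incomp.


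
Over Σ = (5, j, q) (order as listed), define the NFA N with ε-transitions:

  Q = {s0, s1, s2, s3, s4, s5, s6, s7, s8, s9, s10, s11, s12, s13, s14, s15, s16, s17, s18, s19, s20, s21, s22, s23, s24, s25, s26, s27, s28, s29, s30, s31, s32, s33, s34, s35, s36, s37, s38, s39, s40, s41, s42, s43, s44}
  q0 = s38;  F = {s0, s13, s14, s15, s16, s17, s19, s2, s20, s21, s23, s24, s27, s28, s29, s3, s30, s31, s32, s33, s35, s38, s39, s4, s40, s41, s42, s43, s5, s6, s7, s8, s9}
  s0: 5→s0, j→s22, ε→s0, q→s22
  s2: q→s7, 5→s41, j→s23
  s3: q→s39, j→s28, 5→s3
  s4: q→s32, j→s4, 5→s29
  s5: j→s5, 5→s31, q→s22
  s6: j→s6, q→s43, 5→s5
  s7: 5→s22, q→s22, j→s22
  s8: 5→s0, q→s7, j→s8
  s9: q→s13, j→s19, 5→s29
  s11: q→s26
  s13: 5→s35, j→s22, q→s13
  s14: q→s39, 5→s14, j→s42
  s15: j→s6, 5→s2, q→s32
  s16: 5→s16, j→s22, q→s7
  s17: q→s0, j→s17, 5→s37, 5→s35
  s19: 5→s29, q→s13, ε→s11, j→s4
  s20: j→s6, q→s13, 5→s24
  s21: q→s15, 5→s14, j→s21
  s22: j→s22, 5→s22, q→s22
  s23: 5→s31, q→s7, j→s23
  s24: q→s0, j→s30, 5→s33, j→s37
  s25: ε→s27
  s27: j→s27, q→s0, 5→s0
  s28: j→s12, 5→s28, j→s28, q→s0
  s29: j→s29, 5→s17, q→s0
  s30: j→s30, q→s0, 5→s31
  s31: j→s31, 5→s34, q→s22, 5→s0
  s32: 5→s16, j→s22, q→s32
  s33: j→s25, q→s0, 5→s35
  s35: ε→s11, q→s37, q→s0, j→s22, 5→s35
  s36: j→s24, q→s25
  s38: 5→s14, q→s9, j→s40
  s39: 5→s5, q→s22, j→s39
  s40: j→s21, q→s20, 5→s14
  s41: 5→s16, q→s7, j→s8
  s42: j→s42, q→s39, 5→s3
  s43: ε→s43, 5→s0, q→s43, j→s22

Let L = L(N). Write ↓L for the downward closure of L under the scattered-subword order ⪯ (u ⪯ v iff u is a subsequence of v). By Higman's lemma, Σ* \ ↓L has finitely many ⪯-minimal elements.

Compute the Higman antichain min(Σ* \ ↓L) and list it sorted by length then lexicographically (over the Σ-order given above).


min(Σ*\↓L) = [5qq, qqj, jqj5q, q555j, 5j5jqj, jjq5q5].

|Q|=45, |F|=33, |δ|=115 (5 ε).
min D↑ (34 st, q0=0, F={13}): 0:5→1,j→2,q→3 1:5→1,j→4,q→5 2:5→1,j→6,q→7 3:5→8,j→9,q→10 4:5→11,j→4,q→5 5:5→12,j→5,q→13 6:5→1,j→6,q→14 7:5→15,j→16,q→10 8:5→17,j→8,q→18 9:5→8,j→19,q→10 10:5→20,j→13,q→10 11:5→11,j→21,q→5 12:5→22,j→12,q→13 13:5→13,j→13,q→13 14:5→23,j→16,q→24 15:5→25,j→26,q→18 16:5→12,j→16,q→27 17:5→20,j→17,q→18 18:5→18,j→13,q→13 19:5→8,j→19,q→24 20:5→20,j→13,q→18 21:5→21,j→21,q→18 22:5→18,j→22,q→13 23:5→28,j→29,q→30 24:5→31,j→13,q→24 25:5→20,j→32,q→18 26:5→22,j→26,q→18 27:5→18,j→13,q→27 28:5→31,j→33,q→30 29:5→22,j→29,q→30 30:5→13,j→13,q→13 31:5→31,j→13,q→30 32:5→18,j→32,q→18 33:5→18,j→33,q→30 [Hopcroft].
'5qq': |S_i|=[40, 28, 9, 1] end={s22} ∉↓L; 3/3 deletions ∈↓L.
'qqj': run [40, 32, 11, 1] end={s22} ∉↓L; 3/3 del acc.
'jqj5q': run [40, 38, 27, 15, 5, 1] end={s22} ∉↓L; 5/5 del acc.
'q555j': |S_i|=[40, 32, 22, 16, 9, 1] end={s22} ∉↓L; 5/5 del acc.
'5j5jqj': |S_i|=[40, 28, 22, 14, 13, 4, 1] end={s22} rej; 6/6 single-dels accept.
'jjq5q5': run [40, 38, 32, 18, 11, 2, 1] end={s22} — reject; 6/6 del acc.
6 obstructions.


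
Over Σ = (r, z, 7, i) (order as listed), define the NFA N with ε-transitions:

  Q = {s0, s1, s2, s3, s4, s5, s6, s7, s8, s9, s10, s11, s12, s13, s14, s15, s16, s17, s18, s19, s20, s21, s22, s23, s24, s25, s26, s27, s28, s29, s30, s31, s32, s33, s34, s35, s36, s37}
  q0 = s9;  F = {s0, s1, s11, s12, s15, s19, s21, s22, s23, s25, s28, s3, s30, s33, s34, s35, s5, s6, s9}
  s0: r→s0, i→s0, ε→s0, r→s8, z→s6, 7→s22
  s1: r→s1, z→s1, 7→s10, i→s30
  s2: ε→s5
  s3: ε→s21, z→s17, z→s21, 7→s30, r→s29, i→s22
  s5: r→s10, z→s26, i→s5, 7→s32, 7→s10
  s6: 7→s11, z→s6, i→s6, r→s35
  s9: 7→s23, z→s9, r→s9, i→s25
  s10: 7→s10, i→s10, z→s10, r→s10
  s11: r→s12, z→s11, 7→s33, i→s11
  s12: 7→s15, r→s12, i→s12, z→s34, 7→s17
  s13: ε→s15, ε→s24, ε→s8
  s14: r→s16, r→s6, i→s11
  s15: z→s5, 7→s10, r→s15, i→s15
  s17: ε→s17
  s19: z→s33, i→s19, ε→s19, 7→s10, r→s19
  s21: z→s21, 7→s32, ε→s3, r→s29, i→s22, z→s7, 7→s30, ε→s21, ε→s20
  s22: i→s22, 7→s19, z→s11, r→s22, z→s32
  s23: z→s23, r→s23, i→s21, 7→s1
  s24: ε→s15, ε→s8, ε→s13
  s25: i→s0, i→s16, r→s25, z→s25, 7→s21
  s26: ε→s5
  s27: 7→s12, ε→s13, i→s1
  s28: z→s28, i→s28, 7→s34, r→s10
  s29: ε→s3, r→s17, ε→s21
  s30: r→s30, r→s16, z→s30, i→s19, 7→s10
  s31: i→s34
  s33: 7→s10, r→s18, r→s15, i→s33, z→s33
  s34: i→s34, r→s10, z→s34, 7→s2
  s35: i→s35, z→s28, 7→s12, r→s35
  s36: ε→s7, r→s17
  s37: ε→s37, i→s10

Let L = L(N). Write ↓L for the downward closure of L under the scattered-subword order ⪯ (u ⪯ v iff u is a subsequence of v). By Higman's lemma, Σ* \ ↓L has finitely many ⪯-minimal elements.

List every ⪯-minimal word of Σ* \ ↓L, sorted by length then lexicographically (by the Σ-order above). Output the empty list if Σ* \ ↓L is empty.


|Q|=38, |F|=19, |δ|=119 (20 ε).
min D↑ (19 st, q0=0, F={6}): 0:r→0,z→0,7→1,i→2 1:r→1,z→1,7→3,i→4 2:r→2,z→2,7→4,i→5 3:r→3,z→3,7→6,i→7 4:r→4,z→4,7→7,i→8 5:r→5,z→9,7→8,i→5 6:r→6,z→6,7→6,i→6 7:r→7,z→7,7→6,i→10 8:r→8,z→11,7→10,i→8 9:r→12,z→9,7→11,i→9 10:r→10,z→13,7→6,i→10 11:r→14,z→11,7→13,i→11 12:r→12,z→15,7→14,i→12 13:r→16,z→13,7→6,i→13 14:r→14,z→17,7→16,i→14 15:r→6,z→15,7→17,i→15 16:r→16,z→18,7→6,i→16 17:r→6,z→17,7→18,i→17 18:r→6,z→18,7→6,i→18 (ε-aug+det+¬).
'777': |S_i|=[30, 23, 13, 2] end={s10,s32} rej; 3/3 single-dels accept.
'iizrzr': run [30, 27, 20, 15, 12, 7, 1] end={s10} rej; 6/6 single-dels accept.
2 words, ⪯-incomp.

min(Σ*\↓L) = [777, iizrzr].


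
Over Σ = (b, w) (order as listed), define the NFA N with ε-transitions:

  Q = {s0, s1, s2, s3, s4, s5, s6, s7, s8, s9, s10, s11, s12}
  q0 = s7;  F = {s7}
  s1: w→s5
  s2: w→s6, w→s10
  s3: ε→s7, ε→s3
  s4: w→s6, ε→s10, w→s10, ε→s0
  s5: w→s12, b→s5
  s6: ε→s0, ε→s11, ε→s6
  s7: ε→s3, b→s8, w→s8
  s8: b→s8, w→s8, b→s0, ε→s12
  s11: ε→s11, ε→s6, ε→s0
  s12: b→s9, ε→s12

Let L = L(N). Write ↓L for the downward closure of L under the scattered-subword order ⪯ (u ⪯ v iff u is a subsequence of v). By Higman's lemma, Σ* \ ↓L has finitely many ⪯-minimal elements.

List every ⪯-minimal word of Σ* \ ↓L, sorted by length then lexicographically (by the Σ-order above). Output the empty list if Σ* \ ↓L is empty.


A = [b, w].

|Q|=13, |F|=1, |δ|=26 (13 ε).
min D↑ (2 st, q0=0, F={1}): 0:b→1,w→1 1:b→1,w→1.
'b': N↓-sim [6, 4] end={s0,s12,s8,s9} — reject; 1/1 deletions ∈↓L.
'w': run [6, 4] end={s0,s12,s8,s9} — reject; 1/1 del acc.
2 minimals (antichain).


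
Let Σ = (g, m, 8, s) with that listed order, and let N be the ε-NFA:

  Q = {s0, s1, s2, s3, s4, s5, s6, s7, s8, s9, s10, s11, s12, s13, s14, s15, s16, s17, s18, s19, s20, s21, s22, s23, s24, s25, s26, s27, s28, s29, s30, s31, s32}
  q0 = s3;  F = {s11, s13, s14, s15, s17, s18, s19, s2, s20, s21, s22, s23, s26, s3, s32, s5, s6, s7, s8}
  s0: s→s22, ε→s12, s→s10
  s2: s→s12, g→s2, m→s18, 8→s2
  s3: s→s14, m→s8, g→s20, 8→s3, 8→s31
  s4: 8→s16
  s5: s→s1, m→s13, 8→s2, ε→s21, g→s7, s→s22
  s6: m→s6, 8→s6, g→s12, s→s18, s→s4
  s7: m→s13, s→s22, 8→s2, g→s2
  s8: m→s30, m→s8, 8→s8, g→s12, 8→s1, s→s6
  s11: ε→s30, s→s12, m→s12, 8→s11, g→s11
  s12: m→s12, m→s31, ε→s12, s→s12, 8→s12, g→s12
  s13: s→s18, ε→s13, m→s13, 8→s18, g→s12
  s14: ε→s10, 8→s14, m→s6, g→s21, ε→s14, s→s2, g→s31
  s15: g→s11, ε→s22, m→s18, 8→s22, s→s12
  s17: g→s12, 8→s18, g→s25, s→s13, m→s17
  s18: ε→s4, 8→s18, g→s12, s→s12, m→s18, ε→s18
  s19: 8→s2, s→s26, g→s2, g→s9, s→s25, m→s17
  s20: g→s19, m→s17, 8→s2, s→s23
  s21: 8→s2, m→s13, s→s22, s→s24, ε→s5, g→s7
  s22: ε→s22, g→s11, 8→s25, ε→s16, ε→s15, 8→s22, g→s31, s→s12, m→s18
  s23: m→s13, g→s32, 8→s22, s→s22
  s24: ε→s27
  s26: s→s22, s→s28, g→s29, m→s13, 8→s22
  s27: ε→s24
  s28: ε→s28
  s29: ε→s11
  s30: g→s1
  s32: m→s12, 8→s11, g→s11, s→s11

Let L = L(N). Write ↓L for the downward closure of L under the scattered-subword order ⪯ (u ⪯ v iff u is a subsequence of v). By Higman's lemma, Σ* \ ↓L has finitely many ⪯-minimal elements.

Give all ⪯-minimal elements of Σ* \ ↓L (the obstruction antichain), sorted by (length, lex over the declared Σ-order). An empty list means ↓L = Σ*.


|Q|=33, |F|=19, |δ|=116 (18 ε).
min D↑ (18 st, q0=0, F={8}): 0:g→1,m→2,8→0,s→3 1:g→4,m→5,8→6,s→7 2:g→8,m→2,8→2,s→9 3:g→10,m→9,8→3,s→6 4:g→6,m→5,8→6,s→11 5:g→8,m→5,8→12,s→13 6:g→6,m→12,8→6,s→8 7:g→14,m→13,8→15,s→15 8:g→8,m→8,8→8,s→8 9:g→8,m→9,8→9,s→12 10:g→16,m→13,8→6,s→15 11:g→17,m→13,8→15,s→15 12:g→8,m→12,8→12,s→8 13:g→8,m→13,8→12,s→12 14:g→17,m→8,8→17,s→17 15:g→17,m→12,8→15,s→8 16:g→6,m→13,8→6,s→15 17:g→17,m→8,8→17,s→8 (ε-aug+det+¬).
'mg': N↓-sim [32, 12, 4] end={s1,s12,s25,s31} rej; 2/2 del acc.
'g8s': run [32, 27, 12, 2] end={s12,s31} rej; 3/3 deletions ∈↓L.
'sss': |S_i|=[32, 26, 15, 2] end={s12,s31} rej; 3/3 del acc.
'gggs': run [32, 27, 21, 12, 2] end={s12,s31} rej; 4/4 deletions ∈↓L.
'gsgm': |S_i|=[32, 27, 19, 7, 2] end={s12,s31} rej; 4/4 del acc.
5 obstructions.

Antichain: [mg, g8s, sss, gggs, gsgm].


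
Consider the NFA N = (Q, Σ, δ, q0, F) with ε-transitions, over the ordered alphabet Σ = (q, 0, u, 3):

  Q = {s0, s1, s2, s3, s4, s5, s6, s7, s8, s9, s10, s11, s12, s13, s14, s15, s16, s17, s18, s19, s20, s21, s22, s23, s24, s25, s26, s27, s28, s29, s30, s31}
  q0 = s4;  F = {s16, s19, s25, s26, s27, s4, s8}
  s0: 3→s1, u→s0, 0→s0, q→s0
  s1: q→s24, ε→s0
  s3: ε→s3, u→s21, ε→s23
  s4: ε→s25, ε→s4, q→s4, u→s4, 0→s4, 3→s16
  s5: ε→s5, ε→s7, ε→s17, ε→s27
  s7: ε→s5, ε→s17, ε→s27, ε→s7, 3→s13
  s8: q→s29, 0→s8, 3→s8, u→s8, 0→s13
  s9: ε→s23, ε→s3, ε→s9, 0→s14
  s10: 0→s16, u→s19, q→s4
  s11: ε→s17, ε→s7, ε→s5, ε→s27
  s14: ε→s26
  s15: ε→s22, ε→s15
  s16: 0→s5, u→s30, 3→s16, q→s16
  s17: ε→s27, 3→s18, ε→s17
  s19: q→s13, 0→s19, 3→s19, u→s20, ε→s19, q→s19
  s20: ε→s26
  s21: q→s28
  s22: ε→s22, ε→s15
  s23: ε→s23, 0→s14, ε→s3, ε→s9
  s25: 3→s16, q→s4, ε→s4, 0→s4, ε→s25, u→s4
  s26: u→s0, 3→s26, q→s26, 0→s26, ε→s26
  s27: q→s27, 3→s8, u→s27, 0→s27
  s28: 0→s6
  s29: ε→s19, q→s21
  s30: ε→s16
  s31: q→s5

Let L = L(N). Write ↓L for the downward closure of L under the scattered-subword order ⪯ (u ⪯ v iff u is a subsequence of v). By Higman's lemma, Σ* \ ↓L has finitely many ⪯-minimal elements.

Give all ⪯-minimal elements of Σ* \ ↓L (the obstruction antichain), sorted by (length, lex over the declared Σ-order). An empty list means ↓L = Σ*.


|Q|=32, |F|=7, |δ|=84 (37 ε).
min D↑ (7 st, q0=0, F={6}): 0:q→0,0→0,u→0,3→1 1:q→1,0→2,u→1,3→1 2:q→2,0→2,u→2,3→3 3:q→4,0→3,u→3,3→3 4:q→4,0→4,u→5,3→4 5:q→5,0→5,u→6,3→5 6:q→6,0→6,u→6,3→6 (ε-aug+det+¬).
'303quu': |S_i|=[21, 19, 17, 13, 11, 5, 3] end={s0,s1,s24} — reject; 6/6 del acc.
1 obstructions.

Antichain: [303quu].


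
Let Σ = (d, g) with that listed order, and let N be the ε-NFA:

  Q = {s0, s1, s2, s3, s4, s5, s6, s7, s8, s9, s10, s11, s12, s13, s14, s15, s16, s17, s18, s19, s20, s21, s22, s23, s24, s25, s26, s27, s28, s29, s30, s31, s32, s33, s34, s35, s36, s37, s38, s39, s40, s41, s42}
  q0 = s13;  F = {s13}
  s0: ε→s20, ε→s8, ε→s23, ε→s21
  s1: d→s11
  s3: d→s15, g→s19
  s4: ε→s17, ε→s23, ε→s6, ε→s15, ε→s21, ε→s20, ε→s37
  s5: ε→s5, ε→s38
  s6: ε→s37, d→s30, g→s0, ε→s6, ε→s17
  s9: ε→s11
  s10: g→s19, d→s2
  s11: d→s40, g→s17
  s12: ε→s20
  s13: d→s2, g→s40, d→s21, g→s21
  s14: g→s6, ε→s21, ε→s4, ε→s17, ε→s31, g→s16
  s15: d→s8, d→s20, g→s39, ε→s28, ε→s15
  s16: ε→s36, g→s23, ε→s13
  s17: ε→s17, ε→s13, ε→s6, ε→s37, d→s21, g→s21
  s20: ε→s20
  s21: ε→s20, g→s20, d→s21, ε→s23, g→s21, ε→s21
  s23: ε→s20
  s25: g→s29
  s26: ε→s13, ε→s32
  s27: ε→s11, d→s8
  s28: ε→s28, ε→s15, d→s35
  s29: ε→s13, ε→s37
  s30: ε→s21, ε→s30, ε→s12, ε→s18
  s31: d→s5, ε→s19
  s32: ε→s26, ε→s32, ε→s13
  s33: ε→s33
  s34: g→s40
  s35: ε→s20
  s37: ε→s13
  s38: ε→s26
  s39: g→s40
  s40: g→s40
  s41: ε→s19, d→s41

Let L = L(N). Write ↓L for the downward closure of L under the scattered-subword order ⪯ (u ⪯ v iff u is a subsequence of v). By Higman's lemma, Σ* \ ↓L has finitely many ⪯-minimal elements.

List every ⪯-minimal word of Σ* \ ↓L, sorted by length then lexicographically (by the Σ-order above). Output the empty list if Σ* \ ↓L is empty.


|Q|=43, |F|=1, |δ|=87 (55 ε).
min D↑ (2 st, q0=0, F={1}): 0:d→1,g→1 1:d→1,g→1 [Hopcroft].
'd': |S_i|=[6, 4] end={s2,s20,s21,s23} ∉↓L; 1/1 single-dels accept.
'g': run [6, 4] end={s20,s21,s23,s40} rej; 1/1 deletions ∈↓L.
2 minimals (antichain).

Antichain: [d, g].


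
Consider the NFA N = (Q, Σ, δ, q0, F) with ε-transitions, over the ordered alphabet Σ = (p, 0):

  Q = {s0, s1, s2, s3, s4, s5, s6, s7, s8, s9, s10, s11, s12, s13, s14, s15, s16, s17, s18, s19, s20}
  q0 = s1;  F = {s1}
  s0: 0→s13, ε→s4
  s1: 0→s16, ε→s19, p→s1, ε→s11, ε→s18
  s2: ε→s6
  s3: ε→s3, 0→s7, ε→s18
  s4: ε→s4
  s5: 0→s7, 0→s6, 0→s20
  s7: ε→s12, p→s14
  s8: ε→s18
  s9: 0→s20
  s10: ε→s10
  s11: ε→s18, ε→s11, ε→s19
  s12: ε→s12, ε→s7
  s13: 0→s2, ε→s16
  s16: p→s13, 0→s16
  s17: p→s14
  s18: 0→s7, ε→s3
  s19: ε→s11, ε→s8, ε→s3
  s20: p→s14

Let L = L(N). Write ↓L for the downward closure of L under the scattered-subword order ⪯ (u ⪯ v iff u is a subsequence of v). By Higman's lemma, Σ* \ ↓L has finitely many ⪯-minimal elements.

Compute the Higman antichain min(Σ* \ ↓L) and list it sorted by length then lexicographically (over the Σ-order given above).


min(Σ*\↓L) = [0].

|Q|=21, |F|=1, |δ|=36 (21 ε).
min D↑ (2 st, q0=0, F={1}): 0:p→0,0→1 1:p→1,0→1 [Hopcroft].
'0': run [13, 7] end={s12,s13,s14,s16,s2,s6,s7} rej; 1/1 del acc.
1 minimals (antichain).


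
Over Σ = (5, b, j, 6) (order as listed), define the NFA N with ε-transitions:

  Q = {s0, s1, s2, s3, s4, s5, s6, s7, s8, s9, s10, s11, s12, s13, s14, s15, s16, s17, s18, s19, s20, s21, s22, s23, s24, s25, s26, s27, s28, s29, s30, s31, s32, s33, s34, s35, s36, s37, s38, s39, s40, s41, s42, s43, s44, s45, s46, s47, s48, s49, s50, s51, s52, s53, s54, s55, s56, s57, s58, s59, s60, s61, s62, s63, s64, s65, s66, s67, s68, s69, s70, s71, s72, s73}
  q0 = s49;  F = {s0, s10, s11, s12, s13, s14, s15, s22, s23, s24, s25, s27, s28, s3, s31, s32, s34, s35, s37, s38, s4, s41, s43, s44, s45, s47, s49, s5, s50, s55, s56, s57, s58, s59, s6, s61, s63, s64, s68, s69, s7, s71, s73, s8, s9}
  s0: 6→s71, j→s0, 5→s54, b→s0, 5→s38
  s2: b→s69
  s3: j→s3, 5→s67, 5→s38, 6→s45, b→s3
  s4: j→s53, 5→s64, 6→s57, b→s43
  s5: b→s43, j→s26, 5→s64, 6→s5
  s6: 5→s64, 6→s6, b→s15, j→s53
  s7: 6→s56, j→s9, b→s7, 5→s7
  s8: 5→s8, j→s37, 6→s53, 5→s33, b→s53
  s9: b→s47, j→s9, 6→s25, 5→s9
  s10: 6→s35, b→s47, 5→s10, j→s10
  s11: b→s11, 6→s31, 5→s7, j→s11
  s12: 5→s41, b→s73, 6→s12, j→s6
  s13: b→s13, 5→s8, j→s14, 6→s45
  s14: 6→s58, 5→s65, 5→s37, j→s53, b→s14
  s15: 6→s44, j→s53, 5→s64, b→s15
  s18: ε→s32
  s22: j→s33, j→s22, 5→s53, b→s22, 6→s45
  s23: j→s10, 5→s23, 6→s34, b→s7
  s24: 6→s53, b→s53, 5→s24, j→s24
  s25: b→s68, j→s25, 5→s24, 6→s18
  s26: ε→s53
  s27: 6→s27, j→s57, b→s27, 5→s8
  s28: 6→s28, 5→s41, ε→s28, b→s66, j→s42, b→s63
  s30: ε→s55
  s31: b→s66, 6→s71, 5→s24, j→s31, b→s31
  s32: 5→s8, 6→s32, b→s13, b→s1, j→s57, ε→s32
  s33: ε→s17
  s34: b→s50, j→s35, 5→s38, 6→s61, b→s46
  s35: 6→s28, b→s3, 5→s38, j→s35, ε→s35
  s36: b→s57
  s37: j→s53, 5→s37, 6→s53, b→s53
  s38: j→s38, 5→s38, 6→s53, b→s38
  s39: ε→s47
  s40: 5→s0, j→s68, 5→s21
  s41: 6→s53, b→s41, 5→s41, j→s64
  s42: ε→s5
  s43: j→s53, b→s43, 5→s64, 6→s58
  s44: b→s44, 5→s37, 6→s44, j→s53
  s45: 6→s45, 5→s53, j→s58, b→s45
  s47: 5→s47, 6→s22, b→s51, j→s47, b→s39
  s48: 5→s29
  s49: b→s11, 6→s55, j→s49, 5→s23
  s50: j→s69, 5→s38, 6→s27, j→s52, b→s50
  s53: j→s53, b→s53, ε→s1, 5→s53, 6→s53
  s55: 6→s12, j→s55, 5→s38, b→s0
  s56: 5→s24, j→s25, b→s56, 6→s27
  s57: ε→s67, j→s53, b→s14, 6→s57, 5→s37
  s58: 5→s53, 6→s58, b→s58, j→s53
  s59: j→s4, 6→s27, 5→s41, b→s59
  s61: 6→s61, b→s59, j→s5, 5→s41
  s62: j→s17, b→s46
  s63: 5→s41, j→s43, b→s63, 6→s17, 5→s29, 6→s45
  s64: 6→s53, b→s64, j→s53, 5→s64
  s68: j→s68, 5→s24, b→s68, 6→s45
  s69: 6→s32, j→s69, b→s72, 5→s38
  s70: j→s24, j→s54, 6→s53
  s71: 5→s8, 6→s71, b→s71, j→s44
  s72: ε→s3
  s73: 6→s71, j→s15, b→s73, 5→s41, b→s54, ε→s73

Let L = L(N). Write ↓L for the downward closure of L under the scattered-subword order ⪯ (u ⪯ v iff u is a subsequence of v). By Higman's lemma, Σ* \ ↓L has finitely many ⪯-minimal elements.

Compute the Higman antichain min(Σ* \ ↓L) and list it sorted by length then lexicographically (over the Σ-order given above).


|Q|=74, |F|=45, |δ|=222 (13 ε).
min D↑ (46 st, q0=0, F={19}): 0:5→1,b→2,j→0,6→3 1:5→1,b→4,j→5,6→6 2:5→4,b→2,j→2,6→7 3:5→8,b→9,j→3,6→10 4:5→4,b→4,j→11,6→12 5:5→5,b→13,j→5,6→14 6:5→8,b→15,j→14,6→16 7:5→17,b→7,j→7,6→18 8:5→8,b→8,j→8,6→19 9:5→8,b→9,j→9,6→18 10:5→20,b→21,j→22,6→10 11:5→11,b→13,j→11,6→23 12:5→17,b→12,j→23,6→24 13:5→13,b→13,j→13,6→25 14:5→8,b→26,j→14,6→27 15:5→8,b→15,j→28,6→24 16:5→20,b→29,j→30,6→16 17:5→17,b→19,j→17,6→19 18:5→31,b→18,j→32,6→18 19:5→19,b→19,j→19,6→19 20:5→20,b→20,j→33,6→19 21:5→20,b→21,j→34,6→18 22:5→33,b→34,j→19,6→22 23:5→17,b→35,j→23,6→36 24:5→31,b→24,j→37,6→24 25:5→19,b→25,j→25,6→38 26:5→8,b→26,j→26,6→38 27:5→20,b→39,j→30,6→27 28:5→8,b→26,j→28,6→36 29:5→20,b→29,j→40,6→24 30:5→33,b→41,j→19,6→30 31:5→31,b→19,j→42,6→19 32:5→42,b→32,j→19,6→32 33:5→33,b→33,j→19,6→19 34:5→33,b→34,j→19,6→32 35:5→17,b→35,j→35,6→38 36:5→31,b→43,j→37,6→36 37:5→42,b→44,j→19,6→37 38:5→19,b→38,j→45,6→38 39:5→20,b→39,j→41,6→38 40:5→33,b→41,j→19,6→37 41:5→33,b→41,j→19,6→45 42:5→42,b→19,j→19,6→19 43:5→31,b→43,j→44,6→38 44:5→42,b→44,j→19,6→45 45:5→19,b→45,j→19,6→45 [Hopcroft].
'656': |S_i|=[62, 53, 14, 2] end={s1,s53} — reject; 3/3 deletions ∈↓L.
'b65b': run [62, 49, 25, 8, 2] end={s1,s53} rej; 4/4 deletions ∈↓L.
'66jj': N↓-sim [62, 53, 36, 17, 3] end={s1,s26,s53} ∉↓L; 4/4 del acc.
'5jb65': |S_i|=[62, 51, 41, 27, 7, 2] end={s1,s53} ∉↓L; 5/5 deletions ∈↓L.
4 words, ⪯-incomp.

min(Σ*\↓L) = [656, b65b, 66jj, 5jb65].
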